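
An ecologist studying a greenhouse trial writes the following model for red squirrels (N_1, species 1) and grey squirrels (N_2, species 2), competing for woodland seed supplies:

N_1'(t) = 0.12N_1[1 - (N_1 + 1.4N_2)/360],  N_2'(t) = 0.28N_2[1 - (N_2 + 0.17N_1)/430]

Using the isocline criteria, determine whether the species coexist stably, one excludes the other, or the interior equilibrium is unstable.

species 2 excludes species 1

Compare the nullcline intercepts: K1/α12 = 360/1.4 = 257 < K2 = 430; K2/α21 = 430/0.17 = 2530 > K1 = 360.
Since the inequalities point opposite ways, species 2 can invade but species 1 cannot.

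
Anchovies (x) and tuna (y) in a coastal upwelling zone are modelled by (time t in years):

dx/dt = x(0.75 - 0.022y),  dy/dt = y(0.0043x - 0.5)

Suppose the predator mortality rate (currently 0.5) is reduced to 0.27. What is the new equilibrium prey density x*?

At the interior fixed point, setting dy/dt = 0 with y > 0 fixes x* = (predator death rate)/(xy coefficient) — independent of the other coefficients.
With the change, x* = 0.27/0.0043 = 62.8; it falls from 116.

x* ≈ 62.8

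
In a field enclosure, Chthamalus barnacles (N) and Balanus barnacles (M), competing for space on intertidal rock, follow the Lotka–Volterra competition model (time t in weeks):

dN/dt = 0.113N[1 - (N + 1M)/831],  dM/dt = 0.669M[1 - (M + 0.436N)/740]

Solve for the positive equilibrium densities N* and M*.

N* ≈ 161, M* ≈ 670

Setting both brackets to zero gives the nullclines N + 1M = 831 and 0.436N + M = 740.
Substituting M = 740 - 0.436N into the first: N(1 - 1·0.436) = 831 - 1·740.
So N* = 91/0.564 = 161, and then M* = 740 - 0.436·161 = 670.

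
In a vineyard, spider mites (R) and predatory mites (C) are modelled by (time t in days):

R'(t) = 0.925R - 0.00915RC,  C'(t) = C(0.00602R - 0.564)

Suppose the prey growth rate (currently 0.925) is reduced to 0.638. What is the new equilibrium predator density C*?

At the interior fixed point, setting dR/dt = 0 with R > 0 fixes C* = (prey growth rate)/(RC coefficient) — independent of the other coefficients.
With the change, C* = 0.638/0.00915 = 69.7; it falls from 101.

C* ≈ 69.7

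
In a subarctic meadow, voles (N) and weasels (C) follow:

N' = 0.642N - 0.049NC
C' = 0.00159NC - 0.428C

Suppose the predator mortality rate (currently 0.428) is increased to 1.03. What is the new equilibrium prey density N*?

At the interior fixed point, setting dC/dt = 0 with C > 0 fixes N* = (predator death rate)/(NC coefficient) — independent of the other coefficients.
With the change, N* = 1.03/0.00159 = 648; it rises from 269.

N* ≈ 648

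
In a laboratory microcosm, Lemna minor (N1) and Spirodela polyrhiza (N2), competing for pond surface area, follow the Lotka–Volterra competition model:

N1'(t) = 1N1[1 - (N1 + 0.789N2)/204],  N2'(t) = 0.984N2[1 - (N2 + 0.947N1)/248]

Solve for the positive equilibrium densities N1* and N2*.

N1* ≈ 32.9, N2* ≈ 217

Setting both brackets to zero gives the nullclines N1 + 0.789N2 = 204 and 0.947N1 + N2 = 248.
Substituting N2 = 248 - 0.947N1 into the first: N1(1 - 0.789·0.947) = 204 - 0.789·248.
So N1* = 8.33/0.253 = 32.9, and then N2* = 248 - 0.947·32.9 = 217.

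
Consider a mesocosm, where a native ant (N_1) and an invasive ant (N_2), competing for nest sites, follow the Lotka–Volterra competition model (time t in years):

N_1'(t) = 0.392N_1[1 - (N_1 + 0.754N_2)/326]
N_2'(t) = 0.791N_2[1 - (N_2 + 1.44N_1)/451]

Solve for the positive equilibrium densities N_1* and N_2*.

N_1* ≈ 164, N_2* ≈ 215

Setting both brackets to zero gives the nullclines N_1 + 0.754N_2 = 326 and 1.44N_1 + N_2 = 451.
Substituting N_2 = 451 - 1.44N_1 into the first: N_1(1 - 0.754·1.44) = 326 - 0.754·451.
So N_1* = -14.1/-0.0858 = 164, and then N_2* = 451 - 1.44·164 = 215.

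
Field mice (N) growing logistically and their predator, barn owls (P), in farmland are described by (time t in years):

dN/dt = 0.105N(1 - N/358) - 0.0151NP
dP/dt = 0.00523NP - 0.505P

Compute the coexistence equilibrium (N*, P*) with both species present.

N* ≈ 96.6, P* ≈ 5.08

From dP/dt = 0 with P > 0: 0.00523N* = 0.505, so N* = 96.6.
Substitute into dN/dt = 0: 0.105(1 - 96.6/358) = 0.0151P*.
The bracket is 0.73, giving P* = 0.0767/0.0151 = 5.08.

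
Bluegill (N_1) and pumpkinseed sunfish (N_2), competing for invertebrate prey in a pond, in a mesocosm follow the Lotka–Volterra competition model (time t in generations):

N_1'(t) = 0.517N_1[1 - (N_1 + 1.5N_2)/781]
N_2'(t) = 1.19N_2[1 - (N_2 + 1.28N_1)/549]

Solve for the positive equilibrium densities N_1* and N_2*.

N_1* ≈ 46.2, N_2* ≈ 490

Setting both brackets to zero gives the nullclines N_1 + 1.5N_2 = 781 and 1.28N_1 + N_2 = 549.
Substituting N_2 = 549 - 1.28N_1 into the first: N_1(1 - 1.5·1.28) = 781 - 1.5·549.
So N_1* = -42.5/-0.92 = 46.2, and then N_2* = 549 - 1.28·46.2 = 490.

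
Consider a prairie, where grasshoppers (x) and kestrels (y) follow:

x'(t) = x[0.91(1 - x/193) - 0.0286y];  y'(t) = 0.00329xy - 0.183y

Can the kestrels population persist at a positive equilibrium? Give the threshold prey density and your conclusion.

The predator equation gives dy/dt > 0 only when x > 0.183/0.00329 = 55.6.
Without the predator, x → K = 193. Since 193 > 55.6, the predator can invade and persist.

Threshold x = 55.6; K > 55.6, so yes, the predator persists.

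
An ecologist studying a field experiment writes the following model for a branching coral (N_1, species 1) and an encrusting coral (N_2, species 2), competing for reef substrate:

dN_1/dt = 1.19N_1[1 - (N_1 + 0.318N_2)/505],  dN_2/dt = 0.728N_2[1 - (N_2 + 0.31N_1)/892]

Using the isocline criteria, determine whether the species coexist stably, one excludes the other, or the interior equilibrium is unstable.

stable coexistence

Compare the nullcline intercepts: K1/α12 = 505/0.318 = 1590 > K2 = 892; K2/α21 = 892/0.31 = 2880 > K1 = 505.
Since both inequalities hold, each species can invade when rare, so the interior equilibrium is stable.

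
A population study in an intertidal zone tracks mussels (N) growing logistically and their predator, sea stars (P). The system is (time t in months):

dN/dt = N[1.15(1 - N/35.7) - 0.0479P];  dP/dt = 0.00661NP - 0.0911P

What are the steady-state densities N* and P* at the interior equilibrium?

N* ≈ 13.8, P* ≈ 14.7

From dP/dt = 0 with P > 0: 0.00661N* = 0.0911, so N* = 13.8.
Substitute into dN/dt = 0: 1.15(1 - 13.8/35.7) = 0.0479P*.
The bracket is 0.614, giving P* = 0.706/0.0479 = 14.7.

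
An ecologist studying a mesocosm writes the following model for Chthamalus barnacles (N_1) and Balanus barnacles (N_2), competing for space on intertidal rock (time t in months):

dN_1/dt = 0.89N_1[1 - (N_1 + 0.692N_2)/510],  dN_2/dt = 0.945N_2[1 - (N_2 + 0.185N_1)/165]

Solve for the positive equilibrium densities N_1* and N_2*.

N_1* ≈ 454, N_2* ≈ 81

Setting both brackets to zero gives the nullclines N_1 + 0.692N_2 = 510 and 0.185N_1 + N_2 = 165.
Substituting N_2 = 165 - 0.185N_1 into the first: N_1(1 - 0.692·0.185) = 510 - 0.692·165.
So N_1* = 396/0.872 = 454, and then N_2* = 165 - 0.185·454 = 81.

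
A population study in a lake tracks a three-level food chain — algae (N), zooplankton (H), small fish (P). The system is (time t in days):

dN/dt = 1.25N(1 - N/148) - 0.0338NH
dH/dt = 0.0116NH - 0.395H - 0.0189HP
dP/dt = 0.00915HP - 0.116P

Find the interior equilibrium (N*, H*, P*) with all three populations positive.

N* ≈ 97.3, H* ≈ 12.7, P* ≈ 38.8

From dP/dt = 0: 0.00915H* = 0.116, so H* = 12.7.
From dN/dt = 0: 1.25(1 - N*/148) = 0.0338·12.7, giving N* = 148·(1 - 0.343) = 97.3.
From dH/dt = 0: 0.0116·97.3 - 0.395 = 0.0189P*, so P* = 0.733/0.0189 = 38.8.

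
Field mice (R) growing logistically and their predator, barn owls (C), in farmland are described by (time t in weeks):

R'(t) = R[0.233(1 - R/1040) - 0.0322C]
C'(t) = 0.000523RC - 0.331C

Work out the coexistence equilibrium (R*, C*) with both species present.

From dC/dt = 0 with C > 0: 0.000523R* = 0.331, so R* = 633.
Substitute into dR/dt = 0: 0.233(1 - 633/1040) = 0.0322C*.
The bracket is 0.391, giving C* = 0.0912/0.0322 = 2.83.

R* ≈ 633, C* ≈ 2.83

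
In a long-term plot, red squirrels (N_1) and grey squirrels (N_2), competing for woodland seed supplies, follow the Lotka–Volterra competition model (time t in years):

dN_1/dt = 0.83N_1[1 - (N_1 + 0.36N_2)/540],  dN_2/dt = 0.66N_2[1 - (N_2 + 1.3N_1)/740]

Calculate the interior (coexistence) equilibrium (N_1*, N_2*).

N_1* ≈ 514, N_2* ≈ 71.4

Setting both brackets to zero gives the nullclines N_1 + 0.36N_2 = 540 and 1.3N_1 + N_2 = 740.
Substituting N_2 = 740 - 1.3N_1 into the first: N_1(1 - 0.36·1.3) = 540 - 0.36·740.
So N_1* = 274/0.532 = 514, and then N_2* = 740 - 1.3·514 = 71.4.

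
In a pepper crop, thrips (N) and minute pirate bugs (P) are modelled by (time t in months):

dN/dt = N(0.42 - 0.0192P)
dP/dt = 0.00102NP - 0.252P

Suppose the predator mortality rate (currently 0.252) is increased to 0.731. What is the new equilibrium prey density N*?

N* ≈ 717

At the interior fixed point, setting dP/dt = 0 with P > 0 fixes N* = (predator death rate)/(NP coefficient) — independent of the other coefficients.
With the change, N* = 0.731/0.00102 = 717; it rises from 247.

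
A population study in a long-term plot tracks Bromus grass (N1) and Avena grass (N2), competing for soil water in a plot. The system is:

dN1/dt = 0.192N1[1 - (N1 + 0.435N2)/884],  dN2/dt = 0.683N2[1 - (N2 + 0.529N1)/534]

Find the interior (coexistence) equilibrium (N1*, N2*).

Setting both brackets to zero gives the nullclines N1 + 0.435N2 = 884 and 0.529N1 + N2 = 534.
Substituting N2 = 534 - 0.529N1 into the first: N1(1 - 0.435·0.529) = 884 - 0.435·534.
So N1* = 652/0.77 = 847, and then N2* = 534 - 0.529·847 = 86.2.

N1* ≈ 847, N2* ≈ 86.2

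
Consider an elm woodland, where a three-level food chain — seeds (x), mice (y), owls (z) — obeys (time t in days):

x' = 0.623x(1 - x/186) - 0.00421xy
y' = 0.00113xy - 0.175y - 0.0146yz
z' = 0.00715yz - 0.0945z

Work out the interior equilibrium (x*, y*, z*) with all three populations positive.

From dz/dt = 0: 0.00715y* = 0.0945, so y* = 13.2.
From dx/dt = 0: 0.623(1 - x*/186) = 0.00421·13.2, giving x* = 186·(1 - 0.0893) = 169.
From dy/dt = 0: 0.00113·169 - 0.175 = 0.0146z*, so z* = 0.0164/0.0146 = 1.12.

x* ≈ 169, y* ≈ 13.2, z* ≈ 1.12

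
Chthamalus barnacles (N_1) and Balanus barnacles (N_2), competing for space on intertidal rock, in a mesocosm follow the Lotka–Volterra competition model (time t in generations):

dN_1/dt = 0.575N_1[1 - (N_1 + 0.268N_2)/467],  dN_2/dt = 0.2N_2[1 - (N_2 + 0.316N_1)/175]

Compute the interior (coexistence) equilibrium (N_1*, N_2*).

Setting both brackets to zero gives the nullclines N_1 + 0.268N_2 = 467 and 0.316N_1 + N_2 = 175.
Substituting N_2 = 175 - 0.316N_1 into the first: N_1(1 - 0.268·0.316) = 467 - 0.268·175.
So N_1* = 420/0.915 = 459, and then N_2* = 175 - 0.316·459 = 30.

N_1* ≈ 459, N_2* ≈ 30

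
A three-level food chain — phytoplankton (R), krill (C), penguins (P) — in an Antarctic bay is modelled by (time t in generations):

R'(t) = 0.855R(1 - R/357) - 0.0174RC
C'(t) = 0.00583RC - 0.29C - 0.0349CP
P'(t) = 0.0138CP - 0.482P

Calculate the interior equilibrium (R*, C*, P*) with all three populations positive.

R* ≈ 103, C* ≈ 34.9, P* ≈ 8.94

From dP/dt = 0: 0.0138C* = 0.482, so C* = 34.9.
From dR/dt = 0: 0.855(1 - R*/357) = 0.0174·34.9, giving R* = 357·(1 - 0.711) = 103.
From dC/dt = 0: 0.00583·103 - 0.29 = 0.0349P*, so P* = 0.312/0.0349 = 8.94.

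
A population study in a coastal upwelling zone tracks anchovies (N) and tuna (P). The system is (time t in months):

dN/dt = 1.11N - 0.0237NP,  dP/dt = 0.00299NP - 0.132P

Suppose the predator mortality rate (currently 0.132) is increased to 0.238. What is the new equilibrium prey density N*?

N* ≈ 79.6

At the interior fixed point, setting dP/dt = 0 with P > 0 fixes N* = (predator death rate)/(NP coefficient) — independent of the other coefficients.
With the change, N* = 0.238/0.00299 = 79.6; it rises from 44.1.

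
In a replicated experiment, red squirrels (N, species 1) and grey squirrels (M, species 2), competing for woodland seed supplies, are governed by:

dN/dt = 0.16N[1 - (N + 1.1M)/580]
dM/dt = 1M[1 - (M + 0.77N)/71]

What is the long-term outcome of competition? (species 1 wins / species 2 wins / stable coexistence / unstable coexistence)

Compare the nullcline intercepts: K1/α12 = 580/1.1 = 527 > K2 = 71; K2/α21 = 71/0.77 = 92.2 < K1 = 580.
Since the inequalities point opposite ways, species 1 can invade but species 2 cannot.

species 1 excludes species 2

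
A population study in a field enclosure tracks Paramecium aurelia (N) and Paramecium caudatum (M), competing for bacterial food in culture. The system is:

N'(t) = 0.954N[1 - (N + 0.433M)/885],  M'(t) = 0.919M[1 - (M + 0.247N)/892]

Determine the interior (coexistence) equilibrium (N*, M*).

N* ≈ 558, M* ≈ 754

Setting both brackets to zero gives the nullclines N + 0.433M = 885 and 0.247N + M = 892.
Substituting M = 892 - 0.247N into the first: N(1 - 0.433·0.247) = 885 - 0.433·892.
So N* = 499/0.893 = 558, and then M* = 892 - 0.247·558 = 754.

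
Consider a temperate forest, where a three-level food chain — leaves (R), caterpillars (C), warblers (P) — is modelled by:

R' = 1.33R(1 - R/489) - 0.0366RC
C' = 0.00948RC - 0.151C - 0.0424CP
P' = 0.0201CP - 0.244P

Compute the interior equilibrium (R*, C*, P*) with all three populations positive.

R* ≈ 326, C* ≈ 12.1, P* ≈ 69.2

From dP/dt = 0: 0.0201C* = 0.244, so C* = 12.1.
From dR/dt = 0: 1.33(1 - R*/489) = 0.0366·12.1, giving R* = 489·(1 - 0.334) = 326.
From dC/dt = 0: 0.00948·326 - 0.151 = 0.0424P*, so P* = 2.94/0.0424 = 69.2.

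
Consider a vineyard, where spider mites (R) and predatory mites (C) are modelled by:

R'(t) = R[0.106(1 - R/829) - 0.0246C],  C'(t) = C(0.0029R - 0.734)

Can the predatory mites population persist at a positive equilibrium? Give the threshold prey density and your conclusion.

Threshold R = 253; K > 253, so yes, the predator persists.

The predator equation gives dC/dt > 0 only when R > 0.734/0.0029 = 253.
Without the predator, R → K = 829. Since 829 > 253, the predator can invade and persist.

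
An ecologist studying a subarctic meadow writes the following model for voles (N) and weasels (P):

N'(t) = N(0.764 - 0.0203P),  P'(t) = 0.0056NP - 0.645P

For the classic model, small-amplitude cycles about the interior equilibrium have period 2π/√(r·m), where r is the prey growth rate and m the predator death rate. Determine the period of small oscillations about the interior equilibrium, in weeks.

Here r = 0.764 and m = 0.645, so r·m = 0.493.
ω = √0.493 = 0.702 per week, hence T = 2π/ω ≈ 8.95 weeks.

T ≈ 8.95 weeks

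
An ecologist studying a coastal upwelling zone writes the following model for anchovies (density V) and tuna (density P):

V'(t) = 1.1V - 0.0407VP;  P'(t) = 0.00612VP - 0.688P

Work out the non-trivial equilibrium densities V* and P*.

Set dP/dt = 0 with P > 0: 0.00612V - 0.688 = 0, so V* = 0.688/0.00612 = 112.
Set dV/dt = 0 with V > 0: 1.1 - 0.0407P = 0, so P* = 1.1/0.0407 = 27.

V* ≈ 112, P* ≈ 27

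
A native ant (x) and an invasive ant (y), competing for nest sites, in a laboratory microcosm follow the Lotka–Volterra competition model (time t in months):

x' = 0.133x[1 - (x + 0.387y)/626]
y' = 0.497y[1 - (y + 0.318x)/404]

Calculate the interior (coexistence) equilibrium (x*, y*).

Setting both brackets to zero gives the nullclines x + 0.387y = 626 and 0.318x + y = 404.
Substituting y = 404 - 0.318x into the first: x(1 - 0.387·0.318) = 626 - 0.387·404.
So x* = 470/0.877 = 536, and then y* = 404 - 0.318·536 = 234.

x* ≈ 536, y* ≈ 234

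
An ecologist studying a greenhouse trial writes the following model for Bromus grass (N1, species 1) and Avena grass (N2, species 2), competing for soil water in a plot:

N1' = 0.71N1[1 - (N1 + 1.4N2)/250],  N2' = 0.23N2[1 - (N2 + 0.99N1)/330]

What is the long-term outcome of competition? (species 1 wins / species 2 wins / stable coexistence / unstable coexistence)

Compare the nullcline intercepts: K1/α12 = 250/1.4 = 179 < K2 = 330; K2/α21 = 330/0.99 = 333 > K1 = 250.
Since the inequalities point opposite ways, species 2 can invade but species 1 cannot.

species 2 excludes species 1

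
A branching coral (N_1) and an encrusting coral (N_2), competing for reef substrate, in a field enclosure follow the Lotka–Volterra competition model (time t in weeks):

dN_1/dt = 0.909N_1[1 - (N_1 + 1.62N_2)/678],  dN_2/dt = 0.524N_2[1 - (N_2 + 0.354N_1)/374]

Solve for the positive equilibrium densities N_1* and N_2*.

Setting both brackets to zero gives the nullclines N_1 + 1.62N_2 = 678 and 0.354N_1 + N_2 = 374.
Substituting N_2 = 374 - 0.354N_1 into the first: N_1(1 - 1.62·0.354) = 678 - 1.62·374.
So N_1* = 72.1/0.427 = 169, and then N_2* = 374 - 0.354·169 = 314.

N_1* ≈ 169, N_2* ≈ 314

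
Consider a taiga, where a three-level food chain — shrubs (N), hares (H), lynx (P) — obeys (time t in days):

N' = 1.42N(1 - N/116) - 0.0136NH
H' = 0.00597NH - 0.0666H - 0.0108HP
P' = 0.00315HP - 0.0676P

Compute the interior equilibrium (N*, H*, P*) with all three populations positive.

From dP/dt = 0: 0.00315H* = 0.0676, so H* = 21.5.
From dN/dt = 0: 1.42(1 - N*/116) = 0.0136·21.5, giving N* = 116·(1 - 0.206) = 92.2.
From dH/dt = 0: 0.00597·92.2 - 0.0666 = 0.0108P*, so P* = 0.484/0.0108 = 44.8.

N* ≈ 92.2, H* ≈ 21.5, P* ≈ 44.8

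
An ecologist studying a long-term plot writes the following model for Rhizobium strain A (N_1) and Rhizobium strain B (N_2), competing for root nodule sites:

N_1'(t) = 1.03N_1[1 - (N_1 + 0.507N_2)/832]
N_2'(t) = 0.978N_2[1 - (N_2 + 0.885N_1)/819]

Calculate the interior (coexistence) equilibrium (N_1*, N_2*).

N_1* ≈ 756, N_2* ≈ 150

Setting both brackets to zero gives the nullclines N_1 + 0.507N_2 = 832 and 0.885N_1 + N_2 = 819.
Substituting N_2 = 819 - 0.885N_1 into the first: N_1(1 - 0.507·0.885) = 832 - 0.507·819.
So N_1* = 417/0.551 = 756, and then N_2* = 819 - 0.885·756 = 150.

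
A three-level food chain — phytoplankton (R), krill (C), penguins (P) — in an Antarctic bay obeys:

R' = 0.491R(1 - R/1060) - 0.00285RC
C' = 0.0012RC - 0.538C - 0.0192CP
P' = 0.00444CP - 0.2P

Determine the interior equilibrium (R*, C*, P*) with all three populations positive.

From dP/dt = 0: 0.00444C* = 0.2, so C* = 45.
From dR/dt = 0: 0.491(1 - R*/1060) = 0.00285·45, giving R* = 1060·(1 - 0.261) = 783.
From dC/dt = 0: 0.0012·783 - 0.538 = 0.0192P*, so P* = 0.401/0.0192 = 20.9.

R* ≈ 783, C* ≈ 45, P* ≈ 20.9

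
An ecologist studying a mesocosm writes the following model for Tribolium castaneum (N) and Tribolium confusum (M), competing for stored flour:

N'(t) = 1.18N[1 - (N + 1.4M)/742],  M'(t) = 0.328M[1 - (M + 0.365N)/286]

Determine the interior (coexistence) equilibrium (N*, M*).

Setting both brackets to zero gives the nullclines N + 1.4M = 742 and 0.365N + M = 286.
Substituting M = 286 - 0.365N into the first: N(1 - 1.4·0.365) = 742 - 1.4·286.
So N* = 342/0.489 = 699, and then M* = 286 - 0.365·699 = 31.

N* ≈ 699, M* ≈ 31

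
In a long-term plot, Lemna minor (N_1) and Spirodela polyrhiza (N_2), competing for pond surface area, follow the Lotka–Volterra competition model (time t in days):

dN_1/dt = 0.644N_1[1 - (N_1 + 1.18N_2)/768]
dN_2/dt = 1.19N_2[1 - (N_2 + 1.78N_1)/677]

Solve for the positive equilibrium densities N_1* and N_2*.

Setting both brackets to zero gives the nullclines N_1 + 1.18N_2 = 768 and 1.78N_1 + N_2 = 677.
Substituting N_2 = 677 - 1.78N_1 into the first: N_1(1 - 1.18·1.78) = 768 - 1.18·677.
So N_1* = -30.9/-1.1 = 28, and then N_2* = 677 - 1.78·28 = 627.

N_1* ≈ 28, N_2* ≈ 627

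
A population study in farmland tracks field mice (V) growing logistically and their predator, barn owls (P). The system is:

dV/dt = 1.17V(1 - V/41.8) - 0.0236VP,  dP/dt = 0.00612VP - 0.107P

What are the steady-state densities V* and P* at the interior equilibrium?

From dP/dt = 0 with P > 0: 0.00612V* = 0.107, so V* = 17.5.
Substitute into dV/dt = 0: 1.17(1 - 17.5/41.8) = 0.0236P*.
The bracket is 0.582, giving P* = 0.681/0.0236 = 28.8.

V* ≈ 17.5, P* ≈ 28.8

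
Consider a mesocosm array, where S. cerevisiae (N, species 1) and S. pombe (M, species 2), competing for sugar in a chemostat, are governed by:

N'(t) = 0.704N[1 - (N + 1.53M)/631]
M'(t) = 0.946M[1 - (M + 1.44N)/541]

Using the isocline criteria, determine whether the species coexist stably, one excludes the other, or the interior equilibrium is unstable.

Compare the nullcline intercepts: K1/α12 = 631/1.53 = 412 < K2 = 541; K2/α21 = 541/1.44 = 376 < K1 = 631.
Since both are reversed, neither can invade when rare; the interior point is a saddle.

unstable coexistence (outcome depends on initial conditions)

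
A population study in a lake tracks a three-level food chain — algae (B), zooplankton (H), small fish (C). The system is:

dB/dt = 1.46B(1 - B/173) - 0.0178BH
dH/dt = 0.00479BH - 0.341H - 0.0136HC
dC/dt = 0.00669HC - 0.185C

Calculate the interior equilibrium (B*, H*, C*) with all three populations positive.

From dC/dt = 0: 0.00669H* = 0.185, so H* = 27.7.
From dB/dt = 0: 1.46(1 - B*/173) = 0.0178·27.7, giving B* = 173·(1 - 0.337) = 115.
From dH/dt = 0: 0.00479·115 - 0.341 = 0.0136C*, so C* = 0.208/0.0136 = 15.3.

B* ≈ 115, H* ≈ 27.7, C* ≈ 15.3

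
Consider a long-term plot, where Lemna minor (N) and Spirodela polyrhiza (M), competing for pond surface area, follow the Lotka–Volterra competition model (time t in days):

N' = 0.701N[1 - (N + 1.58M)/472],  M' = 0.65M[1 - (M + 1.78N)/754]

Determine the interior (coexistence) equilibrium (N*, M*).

N* ≈ 397, M* ≈ 47.5

Setting both brackets to zero gives the nullclines N + 1.58M = 472 and 1.78N + M = 754.
Substituting M = 754 - 1.78N into the first: N(1 - 1.58·1.78) = 472 - 1.58·754.
So N* = -719/-1.81 = 397, and then M* = 754 - 1.78·397 = 47.5.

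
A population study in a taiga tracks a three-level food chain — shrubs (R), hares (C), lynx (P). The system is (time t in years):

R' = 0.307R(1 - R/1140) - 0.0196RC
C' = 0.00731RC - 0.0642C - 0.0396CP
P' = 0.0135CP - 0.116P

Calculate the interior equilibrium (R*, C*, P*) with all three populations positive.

R* ≈ 515, C* ≈ 8.59, P* ≈ 93.4

From dP/dt = 0: 0.0135C* = 0.116, so C* = 8.59.
From dR/dt = 0: 0.307(1 - R*/1140) = 0.0196·8.59, giving R* = 1140·(1 - 0.549) = 515.
From dC/dt = 0: 0.00731·515 - 0.0642 = 0.0396P*, so P* = 3.7/0.0396 = 93.4.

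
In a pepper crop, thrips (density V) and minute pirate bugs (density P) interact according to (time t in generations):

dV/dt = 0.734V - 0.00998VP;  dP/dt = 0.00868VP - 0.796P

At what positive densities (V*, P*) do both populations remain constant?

Set dP/dt = 0 with P > 0: 0.00868V - 0.796 = 0, so V* = 0.796/0.00868 = 91.7.
Set dV/dt = 0 with V > 0: 0.734 - 0.00998P = 0, so P* = 0.734/0.00998 = 73.5.

V* ≈ 91.7, P* ≈ 73.5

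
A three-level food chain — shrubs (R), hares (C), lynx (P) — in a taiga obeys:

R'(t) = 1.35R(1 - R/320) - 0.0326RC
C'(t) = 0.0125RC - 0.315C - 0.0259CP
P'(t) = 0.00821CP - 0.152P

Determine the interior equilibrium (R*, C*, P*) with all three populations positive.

R* ≈ 177, C* ≈ 18.5, P* ≈ 73.2

From dP/dt = 0: 0.00821C* = 0.152, so C* = 18.5.
From dR/dt = 0: 1.35(1 - R*/320) = 0.0326·18.5, giving R* = 320·(1 - 0.447) = 177.
From dC/dt = 0: 0.0125·177 - 0.315 = 0.0259P*, so P* = 1.9/0.0259 = 73.2.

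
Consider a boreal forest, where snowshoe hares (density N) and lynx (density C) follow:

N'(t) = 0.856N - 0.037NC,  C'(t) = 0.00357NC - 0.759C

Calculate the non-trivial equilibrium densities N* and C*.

N* ≈ 213, C* ≈ 23.1

Set dC/dt = 0 with C > 0: 0.00357N - 0.759 = 0, so N* = 0.759/0.00357 = 213.
Set dN/dt = 0 with N > 0: 0.856 - 0.037C = 0, so C* = 0.856/0.037 = 23.1.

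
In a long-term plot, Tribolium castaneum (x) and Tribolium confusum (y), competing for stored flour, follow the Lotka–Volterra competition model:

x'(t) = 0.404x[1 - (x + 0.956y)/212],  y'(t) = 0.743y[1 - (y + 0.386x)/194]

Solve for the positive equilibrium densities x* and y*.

Setting both brackets to zero gives the nullclines x + 0.956y = 212 and 0.386x + y = 194.
Substituting y = 194 - 0.386x into the first: x(1 - 0.956·0.386) = 212 - 0.956·194.
So x* = 26.5/0.631 = 42.1, and then y* = 194 - 0.386·42.1 = 178.

x* ≈ 42.1, y* ≈ 178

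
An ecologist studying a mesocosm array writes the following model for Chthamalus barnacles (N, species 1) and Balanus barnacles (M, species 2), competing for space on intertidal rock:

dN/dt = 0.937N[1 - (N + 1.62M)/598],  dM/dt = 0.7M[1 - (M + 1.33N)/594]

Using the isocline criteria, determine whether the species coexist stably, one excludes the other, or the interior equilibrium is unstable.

unstable coexistence (outcome depends on initial conditions)

Compare the nullcline intercepts: K1/α12 = 598/1.62 = 369 < K2 = 594; K2/α21 = 594/1.33 = 447 < K1 = 598.
Since both are reversed, neither can invade when rare; the interior point is a saddle.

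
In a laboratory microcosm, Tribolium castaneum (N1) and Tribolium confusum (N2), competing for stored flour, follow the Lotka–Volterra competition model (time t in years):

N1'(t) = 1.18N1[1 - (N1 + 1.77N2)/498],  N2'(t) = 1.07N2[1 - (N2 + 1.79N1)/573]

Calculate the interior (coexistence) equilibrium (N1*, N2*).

N1* ≈ 238, N2* ≈ 147

Setting both brackets to zero gives the nullclines N1 + 1.77N2 = 498 and 1.79N1 + N2 = 573.
Substituting N2 = 573 - 1.79N1 into the first: N1(1 - 1.77·1.79) = 498 - 1.77·573.
So N1* = -516/-2.17 = 238, and then N2* = 573 - 1.79·238 = 147.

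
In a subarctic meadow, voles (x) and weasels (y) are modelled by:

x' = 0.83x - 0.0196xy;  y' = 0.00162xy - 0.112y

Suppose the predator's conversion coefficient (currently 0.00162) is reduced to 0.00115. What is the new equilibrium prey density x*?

x* ≈ 97.4

At the interior fixed point, setting dy/dt = 0 with y > 0 fixes x* = (predator death rate)/(xy coefficient) — independent of the other coefficients.
With the change, x* = 0.112/0.00115 = 97.4; it rises from 69.1.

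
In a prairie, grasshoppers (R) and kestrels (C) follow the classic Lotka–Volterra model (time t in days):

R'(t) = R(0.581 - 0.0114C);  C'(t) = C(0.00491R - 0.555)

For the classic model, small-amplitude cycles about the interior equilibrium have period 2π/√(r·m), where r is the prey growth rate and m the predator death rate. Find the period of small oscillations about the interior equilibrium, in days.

T ≈ 11.1 days

Here r = 0.581 and m = 0.555, so r·m = 0.322.
ω = √0.322 = 0.568 per day, hence T = 2π/ω ≈ 11.1 days.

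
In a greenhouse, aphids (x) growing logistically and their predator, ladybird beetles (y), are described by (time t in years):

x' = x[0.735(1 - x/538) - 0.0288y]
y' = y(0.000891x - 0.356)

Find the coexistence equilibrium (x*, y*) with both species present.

From dy/dt = 0 with y > 0: 0.000891x* = 0.356, so x* = 400.
Substitute into dx/dt = 0: 0.735(1 - 400/538) = 0.0288y*.
The bracket is 0.257, giving y* = 0.189/0.0288 = 6.57.

x* ≈ 400, y* ≈ 6.57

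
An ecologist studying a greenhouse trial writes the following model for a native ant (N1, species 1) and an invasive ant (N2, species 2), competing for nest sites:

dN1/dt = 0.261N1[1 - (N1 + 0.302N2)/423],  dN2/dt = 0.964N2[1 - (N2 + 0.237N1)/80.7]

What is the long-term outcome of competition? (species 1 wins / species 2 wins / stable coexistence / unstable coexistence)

Compare the nullcline intercepts: K1/α12 = 423/0.302 = 1400 > K2 = 80.7; K2/α21 = 80.7/0.237 = 341 < K1 = 423.
Since the inequalities point opposite ways, species 1 can invade but species 2 cannot.

species 1 excludes species 2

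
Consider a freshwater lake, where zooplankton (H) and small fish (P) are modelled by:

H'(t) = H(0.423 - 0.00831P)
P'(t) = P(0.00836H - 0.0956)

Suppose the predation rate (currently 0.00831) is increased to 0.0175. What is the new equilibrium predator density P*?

P* ≈ 24.2

At the interior fixed point, setting dH/dt = 0 with H > 0 fixes P* = (prey growth rate)/(HP coefficient) — independent of the other coefficients.
With the change, P* = 0.423/0.0175 = 24.2; it falls from 50.9.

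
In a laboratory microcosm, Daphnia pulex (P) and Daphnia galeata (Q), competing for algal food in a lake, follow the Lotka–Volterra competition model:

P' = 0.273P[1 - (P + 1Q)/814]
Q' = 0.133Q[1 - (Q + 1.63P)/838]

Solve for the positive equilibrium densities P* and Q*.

Setting both brackets to zero gives the nullclines P + 1Q = 814 and 1.63P + Q = 838.
Substituting Q = 838 - 1.63P into the first: P(1 - 1·1.63) = 814 - 1·838.
So P* = -24/-0.63 = 38.1, and then Q* = 838 - 1.63·38.1 = 776.

P* ≈ 38.1, Q* ≈ 776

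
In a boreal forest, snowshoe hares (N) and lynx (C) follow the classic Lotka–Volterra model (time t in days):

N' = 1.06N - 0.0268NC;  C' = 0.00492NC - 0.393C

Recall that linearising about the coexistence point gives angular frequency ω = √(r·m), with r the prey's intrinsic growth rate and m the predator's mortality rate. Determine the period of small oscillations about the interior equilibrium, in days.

Here r = 1.06 and m = 0.393, so r·m = 0.417.
ω = √0.417 = 0.645 per day, hence T = 2π/ω ≈ 9.73 days.

T ≈ 9.73 days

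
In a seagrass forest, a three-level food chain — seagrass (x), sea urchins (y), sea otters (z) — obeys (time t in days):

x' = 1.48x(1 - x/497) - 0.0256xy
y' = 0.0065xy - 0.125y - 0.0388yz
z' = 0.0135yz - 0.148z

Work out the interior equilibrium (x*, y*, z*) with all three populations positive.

From dz/dt = 0: 0.0135y* = 0.148, so y* = 11.
From dx/dt = 0: 1.48(1 - x*/497) = 0.0256·11, giving x* = 497·(1 - 0.19) = 403.
From dy/dt = 0: 0.0065·403 - 0.125 = 0.0388z*, so z* = 2.49/0.0388 = 64.3.

x* ≈ 403, y* ≈ 11, z* ≈ 64.3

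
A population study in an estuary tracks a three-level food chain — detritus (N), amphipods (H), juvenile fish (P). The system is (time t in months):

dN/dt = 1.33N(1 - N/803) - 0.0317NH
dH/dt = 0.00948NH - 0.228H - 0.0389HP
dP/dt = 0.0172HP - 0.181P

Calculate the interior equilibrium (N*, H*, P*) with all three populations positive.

From dP/dt = 0: 0.0172H* = 0.181, so H* = 10.5.
From dN/dt = 0: 1.33(1 - N*/803) = 0.0317·10.5, giving N* = 803·(1 - 0.251) = 602.
From dH/dt = 0: 0.00948·602 - 0.228 = 0.0389P*, so P* = 5.48/0.0389 = 141.

N* ≈ 602, H* ≈ 10.5, P* ≈ 141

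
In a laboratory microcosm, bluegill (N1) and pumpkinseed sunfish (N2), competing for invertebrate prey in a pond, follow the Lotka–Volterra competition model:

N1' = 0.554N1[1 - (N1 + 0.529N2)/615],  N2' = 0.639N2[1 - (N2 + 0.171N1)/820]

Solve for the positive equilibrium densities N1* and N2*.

Setting both brackets to zero gives the nullclines N1 + 0.529N2 = 615 and 0.171N1 + N2 = 820.
Substituting N2 = 820 - 0.171N1 into the first: N1(1 - 0.529·0.171) = 615 - 0.529·820.
So N1* = 181/0.91 = 199, and then N2* = 820 - 0.171·199 = 786.

N1* ≈ 199, N2* ≈ 786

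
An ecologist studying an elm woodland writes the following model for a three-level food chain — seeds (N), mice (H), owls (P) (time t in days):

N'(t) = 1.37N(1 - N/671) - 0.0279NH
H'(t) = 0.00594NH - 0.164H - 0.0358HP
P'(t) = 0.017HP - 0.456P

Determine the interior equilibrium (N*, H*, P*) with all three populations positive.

N* ≈ 304, H* ≈ 26.8, P* ≈ 45.9

From dP/dt = 0: 0.017H* = 0.456, so H* = 26.8.
From dN/dt = 0: 1.37(1 - N*/671) = 0.0279·26.8, giving N* = 671·(1 - 0.546) = 304.
From dH/dt = 0: 0.00594·304 - 0.164 = 0.0358P*, so P* = 1.64/0.0358 = 45.9.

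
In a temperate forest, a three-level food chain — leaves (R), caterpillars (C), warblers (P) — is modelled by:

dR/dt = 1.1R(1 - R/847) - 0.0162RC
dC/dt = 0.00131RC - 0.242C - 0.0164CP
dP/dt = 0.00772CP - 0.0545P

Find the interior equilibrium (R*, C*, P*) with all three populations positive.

R* ≈ 759, C* ≈ 7.06, P* ≈ 45.9

From dP/dt = 0: 0.00772C* = 0.0545, so C* = 7.06.
From dR/dt = 0: 1.1(1 - R*/847) = 0.0162·7.06, giving R* = 847·(1 - 0.104) = 759.
From dC/dt = 0: 0.00131·759 - 0.242 = 0.0164P*, so P* = 0.752/0.0164 = 45.9.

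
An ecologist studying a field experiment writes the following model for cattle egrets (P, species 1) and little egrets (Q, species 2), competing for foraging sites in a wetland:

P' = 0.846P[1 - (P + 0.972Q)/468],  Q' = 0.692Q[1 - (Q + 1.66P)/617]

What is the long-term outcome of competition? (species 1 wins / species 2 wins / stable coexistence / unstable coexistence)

unstable coexistence (outcome depends on initial conditions)

Compare the nullcline intercepts: K1/α12 = 468/0.972 = 481 < K2 = 617; K2/α21 = 617/1.66 = 372 < K1 = 468.
Since both are reversed, neither can invade when rare; the interior point is a saddle.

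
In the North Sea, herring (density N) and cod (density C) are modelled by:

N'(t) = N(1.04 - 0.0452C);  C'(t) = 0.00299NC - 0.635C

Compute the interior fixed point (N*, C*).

N* ≈ 212, C* ≈ 23

Set dC/dt = 0 with C > 0: 0.00299N - 0.635 = 0, so N* = 0.635/0.00299 = 212.
Set dN/dt = 0 with N > 0: 1.04 - 0.0452C = 0, so C* = 1.04/0.0452 = 23.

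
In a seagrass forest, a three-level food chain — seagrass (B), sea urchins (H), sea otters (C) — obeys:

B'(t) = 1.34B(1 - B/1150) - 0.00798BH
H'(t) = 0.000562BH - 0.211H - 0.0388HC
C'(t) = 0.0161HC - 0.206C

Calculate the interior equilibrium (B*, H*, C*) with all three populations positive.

B* ≈ 1060, H* ≈ 12.8, C* ≈ 9.95

From dC/dt = 0: 0.0161H* = 0.206, so H* = 12.8.
From dB/dt = 0: 1.34(1 - B*/1150) = 0.00798·12.8, giving B* = 1150·(1 - 0.0762) = 1060.
From dH/dt = 0: 0.000562·1060 - 0.211 = 0.0388C*, so C* = 0.386/0.0388 = 9.95.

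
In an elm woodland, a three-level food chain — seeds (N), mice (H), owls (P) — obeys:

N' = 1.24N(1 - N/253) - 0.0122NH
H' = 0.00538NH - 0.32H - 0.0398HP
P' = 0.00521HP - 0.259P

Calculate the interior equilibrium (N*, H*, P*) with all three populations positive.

N* ≈ 129, H* ≈ 49.7, P* ≈ 9.43

From dP/dt = 0: 0.00521H* = 0.259, so H* = 49.7.
From dN/dt = 0: 1.24(1 - N*/253) = 0.0122·49.7, giving N* = 253·(1 - 0.489) = 129.
From dH/dt = 0: 0.00538·129 - 0.32 = 0.0398P*, so P* = 0.375/0.0398 = 9.43.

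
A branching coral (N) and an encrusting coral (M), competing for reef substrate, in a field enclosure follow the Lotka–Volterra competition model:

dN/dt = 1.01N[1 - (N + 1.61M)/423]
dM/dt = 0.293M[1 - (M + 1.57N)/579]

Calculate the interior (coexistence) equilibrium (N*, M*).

N* ≈ 333, M* ≈ 55.7

Setting both brackets to zero gives the nullclines N + 1.61M = 423 and 1.57N + M = 579.
Substituting M = 579 - 1.57N into the first: N(1 - 1.61·1.57) = 423 - 1.61·579.
So N* = -509/-1.53 = 333, and then M* = 579 - 1.57·333 = 55.7.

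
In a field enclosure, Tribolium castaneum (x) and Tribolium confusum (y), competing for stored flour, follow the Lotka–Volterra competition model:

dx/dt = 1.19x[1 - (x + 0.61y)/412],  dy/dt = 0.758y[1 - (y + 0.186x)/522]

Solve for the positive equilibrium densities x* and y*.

Setting both brackets to zero gives the nullclines x + 0.61y = 412 and 0.186x + y = 522.
Substituting y = 522 - 0.186x into the first: x(1 - 0.61·0.186) = 412 - 0.61·522.
So x* = 93.6/0.887 = 106, and then y* = 522 - 0.186·106 = 502.

x* ≈ 106, y* ≈ 502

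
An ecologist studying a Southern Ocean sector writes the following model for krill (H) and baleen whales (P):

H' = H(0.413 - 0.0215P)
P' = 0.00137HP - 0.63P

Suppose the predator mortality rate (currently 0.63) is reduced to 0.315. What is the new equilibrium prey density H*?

At the interior fixed point, setting dP/dt = 0 with P > 0 fixes H* = (predator death rate)/(HP coefficient) — independent of the other coefficients.
With the change, H* = 0.315/0.00137 = 230; it falls from 460.

H* ≈ 230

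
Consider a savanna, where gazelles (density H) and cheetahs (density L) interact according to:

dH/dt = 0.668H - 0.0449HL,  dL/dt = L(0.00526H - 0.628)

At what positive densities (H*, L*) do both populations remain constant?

H* ≈ 119, L* ≈ 14.9

Set dL/dt = 0 with L > 0: 0.00526H - 0.628 = 0, so H* = 0.628/0.00526 = 119.
Set dH/dt = 0 with H > 0: 0.668 - 0.0449L = 0, so L* = 0.668/0.0449 = 14.9.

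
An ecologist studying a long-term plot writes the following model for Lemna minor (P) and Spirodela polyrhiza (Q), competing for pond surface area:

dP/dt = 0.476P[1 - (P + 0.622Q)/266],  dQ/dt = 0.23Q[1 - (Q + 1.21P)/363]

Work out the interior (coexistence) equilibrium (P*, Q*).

Setting both brackets to zero gives the nullclines P + 0.622Q = 266 and 1.21P + Q = 363.
Substituting Q = 363 - 1.21P into the first: P(1 - 0.622·1.21) = 266 - 0.622·363.
So P* = 40.2/0.247 = 163, and then Q* = 363 - 1.21·163 = 166.

P* ≈ 163, Q* ≈ 166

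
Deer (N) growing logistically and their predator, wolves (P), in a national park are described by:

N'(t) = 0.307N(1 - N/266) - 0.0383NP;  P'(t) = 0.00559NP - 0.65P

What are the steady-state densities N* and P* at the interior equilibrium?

N* ≈ 116, P* ≈ 4.51

From dP/dt = 0 with P > 0: 0.00559N* = 0.65, so N* = 116.
Substitute into dN/dt = 0: 0.307(1 - 116/266) = 0.0383P*.
The bracket is 0.563, giving P* = 0.173/0.0383 = 4.51.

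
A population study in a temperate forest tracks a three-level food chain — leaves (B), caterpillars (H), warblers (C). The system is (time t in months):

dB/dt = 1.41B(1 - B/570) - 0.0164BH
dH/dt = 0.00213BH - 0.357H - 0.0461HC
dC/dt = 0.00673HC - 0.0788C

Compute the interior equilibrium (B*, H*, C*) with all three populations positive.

B* ≈ 492, H* ≈ 11.7, C* ≈ 15

From dC/dt = 0: 0.00673H* = 0.0788, so H* = 11.7.
From dB/dt = 0: 1.41(1 - B*/570) = 0.0164·11.7, giving B* = 570·(1 - 0.136) = 492.
From dH/dt = 0: 0.00213·492 - 0.357 = 0.0461C*, so C* = 0.692/0.0461 = 15.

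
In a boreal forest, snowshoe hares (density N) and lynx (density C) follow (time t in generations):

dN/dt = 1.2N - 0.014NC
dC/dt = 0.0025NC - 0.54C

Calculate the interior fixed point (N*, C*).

Set dC/dt = 0 with C > 0: 0.0025N - 0.54 = 0, so N* = 0.54/0.0025 = 216.
Set dN/dt = 0 with N > 0: 1.2 - 0.014C = 0, so C* = 1.2/0.014 = 85.7.

N* ≈ 216, C* ≈ 85.7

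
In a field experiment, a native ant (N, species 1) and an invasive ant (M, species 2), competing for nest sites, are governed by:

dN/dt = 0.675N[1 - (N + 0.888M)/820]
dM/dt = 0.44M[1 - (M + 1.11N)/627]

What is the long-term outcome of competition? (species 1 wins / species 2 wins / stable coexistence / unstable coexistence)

Compare the nullcline intercepts: K1/α12 = 820/0.888 = 923 > K2 = 627; K2/α21 = 627/1.11 = 565 < K1 = 820.
Since the inequalities point opposite ways, species 1 can invade but species 2 cannot.

species 1 excludes species 2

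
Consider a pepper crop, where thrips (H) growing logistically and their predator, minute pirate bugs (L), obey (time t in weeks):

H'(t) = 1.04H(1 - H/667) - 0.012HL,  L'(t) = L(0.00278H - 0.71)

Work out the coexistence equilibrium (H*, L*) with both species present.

From dL/dt = 0 with L > 0: 0.00278H* = 0.71, so H* = 255.
Substitute into dH/dt = 0: 1.04(1 - 255/667) = 0.012L*.
The bracket is 0.617, giving L* = 0.642/0.012 = 53.5.

H* ≈ 255, L* ≈ 53.5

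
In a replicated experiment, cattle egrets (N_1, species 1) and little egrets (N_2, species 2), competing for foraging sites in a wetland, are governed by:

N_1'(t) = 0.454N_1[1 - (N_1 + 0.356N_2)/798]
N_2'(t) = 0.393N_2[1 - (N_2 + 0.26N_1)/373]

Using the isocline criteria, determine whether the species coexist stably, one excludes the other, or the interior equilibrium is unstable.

stable coexistence

Compare the nullcline intercepts: K1/α12 = 798/0.356 = 2240 > K2 = 373; K2/α21 = 373/0.26 = 1430 > K1 = 798.
Since both inequalities hold, each species can invade when rare, so the interior equilibrium is stable.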